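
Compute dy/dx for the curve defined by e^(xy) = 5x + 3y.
Take d/dx of both sides. Since y is implicitly a function of x, the chain rule attaches a y' = dy/dx factor whenever we differentiate through y.

Set F(x, y) = (left side) − (right side), so the curve is F = 0. Differentiating each term of F:
  d/dx[-5x] = -5
  d/dx[-3y] = -3·y'
  d/dx[e^(xy)] = (x·y' + y)·e^(xy)

Collecting, the y'-free part is the partial derivative in x and the y' coefficient is the partial derivative in y:
  ∂F/∂x = y·e^(xy) - 5
  ∂F/∂y = x·e^(xy) - 3

so d/dx[F(x, y(x))] = ∂F/∂x + (∂F/∂y)·y' = 0. Rearranging,
  dy/dx = -(∂F/∂x)/(∂F/∂y) = -(y·e^(xy) - 5)/(x·e^(xy) - 3) = (-y·e^(xy) + 5)/(x·e^(xy) - 3)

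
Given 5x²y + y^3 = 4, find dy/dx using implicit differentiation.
Apply d/dx to both sides, remembering that y depends on x. Each occurrence of y therefore brings in a y' = dy/dx via the chain rule.

With F(x, y) equal to the left-hand side minus the right, differentiate F term by term:
  d/dx[5x^2y] = 5x^2·y' + 10xy
  d/dx[y^3] = 3y^2·y'
  d/dx[-4] = 0
Adding these up, d/dx[F] = 0 becomes
  (10xy) + (5x^2 + 3y^2)·y' = 0,
so isolating y',
  dy/dx = -(10xy)/(5x^2 + 3y^2) = -10xy/(5x^2 + 3y^2)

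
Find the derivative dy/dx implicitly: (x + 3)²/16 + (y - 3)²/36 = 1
Differentiate the relation implicitly: treat y = y(x) and apply the chain rule, so every y-derivative picks up a y' = dy/dx factor.

With everything moved to the left-hand side, differentiate term by term:
  d/dx[(x + 3)^2/16] = x/8 + 3/8
  d/dx[(y - 3)^2/36] = y'(y - 3)/18
  d/dx[-1] = 0

Separating the contributions that come from x directly and those that come through y:
  without y':      x/8 + 3/8
  multiplying y':  y/18 - 1/6

so (x/8 + 3/8) + (y/18 - 1/6)·y' = 0, and therefore
  dy/dx = -(x/8 + 3/8)/(y/18 - 1/6)
        = -((x + 3)/8)/((y - 3)/18) = 9(-x - 3)/(4(y - 3))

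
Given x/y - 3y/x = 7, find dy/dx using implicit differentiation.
Differentiate both sides with respect to x, treating y as y(x). By the chain rule, any term containing y contributes a factor of y' = dy/dx when we differentiate it.

Move every term to one side and write the relation as F(x, y) = 0. Term by term,
  d/dx[x/y] = -x·y'/y^2 + 1/y
  d/dx[-3y/x] = -3·y'/x + 3y/x^2
  d/dx[-7] = 0

The pieces without y' make up ∂F/∂x and the coefficient of y' is ∂F/∂y:
  ∂F/∂x = 1/y + 3y/x^2,
  ∂F/∂y = -x/y^2 - 3/x.

Since d/dx[F] = ∂F/∂x + (∂F/∂y)·y' = 0, solve for y':
  (∂F/∂y)·y' = -∂F/∂x
  dy/dx = -(∂F/∂x)/(∂F/∂y) = -(1/y + 3y/x^2)/(-x/y^2 - 3/x)
        = -((x^2 + 3y^2)/(x^2y))/(-(x^2 + 3y^2)/(xy^2)) = y/x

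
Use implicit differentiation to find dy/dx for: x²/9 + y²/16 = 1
Differentiate the relation implicitly: treat y = y(x) and apply the chain rule, so every y-derivative picks up a y' = dy/dx factor.

With everything moved to the left-hand side, differentiate term by term:
  d/dx[x^2/9] = 2x/9
  d/dx[y^2/16] = y·y'/8
  d/dx[-1] = 0

Separating the contributions that come from x directly and those that come through y:
  without y':      2x/9
  multiplying y':  y/8

so (2x/9) + (y/8)·y' = 0, and therefore
  dy/dx = -(2x/9)/(y/8) = -16x/(9y)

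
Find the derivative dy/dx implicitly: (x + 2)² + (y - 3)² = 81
Differentiate the relation implicitly: treat y = y(x) and apply the chain rule, so every y-derivative picks up a y' = dy/dx factor.

With everything moved to the left-hand side, differentiate term by term:
  d/dx[(x + 2)^2] = 2x + 4
  d/dx[(y - 3)^2] = 2·y'(y - 3)
  d/dx[-81] = 0

Separating the contributions that come from x directly and those that come through y:
  without y':      2x + 4
  multiplying y':  2y - 6

so (2x + 4) + (2y - 6)·y' = 0, and therefore
  dy/dx = -(2x + 4)/(2y - 6) = (-x - 2)/(y - 3)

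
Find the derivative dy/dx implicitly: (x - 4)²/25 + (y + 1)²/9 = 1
Take d/dx of both sides. Since y is implicitly a function of x, the chain rule attaches a y' = dy/dx factor whenever we differentiate through y.

Set F(x, y) = (left side) − (right side), so the curve is F = 0. Differentiating each term of F:
  d/dx[(x - 4)^2/25] = 2x/25 - 8/25
  d/dx[(y + 1)^2/9] = 2·y'(y + 1)/9
  d/dx[-1] = 0

Collecting, the y'-free part is the partial derivative in x and the y' coefficient is the partial derivative in y:
  ∂F/∂x = 2x/25 - 8/25
  ∂F/∂y = 2y/9 + 2/9

so d/dx[F(x, y(x))] = ∂F/∂x + (∂F/∂y)·y' = 0. Rearranging,
  dy/dx = -(∂F/∂x)/(∂F/∂y) = -(2x/25 - 8/25)/(2y/9 + 2/9)
        = -(2(x - 4)/25)/(2(y + 1)/9) = 9(4 - x)/(25(y + 1))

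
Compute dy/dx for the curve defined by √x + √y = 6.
Differentiate both sides with respect to x, treating y as y(x). By the chain rule, any term containing y contributes a factor of y' = dy/dx when we differentiate it.

Move every term to one side and write the relation as F(x, y) = 0. Term by term,
  d/dx[√(x)] = 1/(2√(x))
  d/dx[√(y)] = y'/(2√(y))
  d/dx[-6] = 0

The pieces without y' make up ∂F/∂x and the coefficient of y' is ∂F/∂y:
  ∂F/∂x = 1/(2√(x)),
  ∂F/∂y = 1/(2√(y)).

Since d/dx[F] = ∂F/∂x + (∂F/∂y)·y' = 0, solve for y':
  (∂F/∂y)·y' = -∂F/∂x
  dy/dx = -(∂F/∂x)/(∂F/∂y) = -(1/(2√(x)))/(1/(2√(y))) = -√(y)/√(x)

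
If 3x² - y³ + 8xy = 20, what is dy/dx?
Take d/dx of both sides. Since y is implicitly a function of x, the chain rule attaches a y' = dy/dx factor whenever we differentiate through y.

Set F(x, y) = (left side) − (right side), so the curve is F = 0. Differentiating each term of F:
  d/dx[3x^2] = 6x
  d/dx[8xy] = 8x·y' + 8y
  d/dx[-y^3] = -3y^2·y'
  d/dx[-20] = 0

Collecting, the y'-free part is the partial derivative in x and the y' coefficient is the partial derivative in y:
  ∂F/∂x = 6x + 8y
  ∂F/∂y = 8x - 3y^2

so d/dx[F(x, y(x))] = ∂F/∂x + (∂F/∂y)·y' = 0. Rearranging,
  dy/dx = -(∂F/∂x)/(∂F/∂y) = -(6x + 8y)/(8x - 3y^2) = 2(-3x - 4y)/(8x - 3y^2)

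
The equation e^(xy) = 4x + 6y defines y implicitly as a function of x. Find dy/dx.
Apply d/dx to both sides, remembering that y depends on x. Each occurrence of y therefore brings in a y' = dy/dx via the chain rule.

With F(x, y) equal to the left-hand side minus the right, differentiate F term by term:
  d/dx[-4x] = -4
  d/dx[-6y] = -6·y'
  d/dx[e^(xy)] = (x·y' + y)·e^(xy)
Adding these up, d/dx[F] = 0 becomes
  (y·e^(xy) - 4) + (x·e^(xy) - 6)·y' = 0,
so isolating y',
  dy/dx = -(y·e^(xy) - 4)/(x·e^(xy) - 6) = (-y·e^(xy) + 4)/(x·e^(xy) - 6)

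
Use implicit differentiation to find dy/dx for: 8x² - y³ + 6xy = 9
Differentiate the relation implicitly: treat y = y(x) and apply the chain rule, so every y-derivative picks up a y' = dy/dx factor.

With everything moved to the left-hand side, differentiate term by term:
  d/dx[8x^2] = 16x
  d/dx[6xy] = 6x·y' + 6y
  d/dx[-y^3] = -3y^2·y'
  d/dx[-9] = 0

Separating the contributions that come from x directly and those that come through y:
  without y':      16x + 6y
  multiplying y':  6x - 3y^2

so (16x + 6y) + (6x - 3y^2)·y' = 0, and therefore
  dy/dx = -(16x + 6y)/(6x - 3y^2) = 2(-8x - 3y)/(3(2x - y^2))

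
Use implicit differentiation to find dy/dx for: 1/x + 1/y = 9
Differentiate both sides with respect to x, treating y as y(x). By the chain rule, any term containing y contributes a factor of y' = dy/dx when we differentiate it.

Move every term to one side and write the relation as F(x, y) = 0. Term by term,
  d/dx[1/y] = -y'/y^2
  d/dx[1/x] = -1/x^2
  d/dx[-9] = 0

The pieces without y' make up ∂F/∂x and the coefficient of y' is ∂F/∂y:
  ∂F/∂x = -1/x^2,
  ∂F/∂y = -1/y^2.

Since d/dx[F] = ∂F/∂x + (∂F/∂y)·y' = 0, solve for y':
  (∂F/∂y)·y' = -∂F/∂x
  dy/dx = -(∂F/∂x)/(∂F/∂y) = -(-1/x^2)/(-1/y^2) = -y^2/x^2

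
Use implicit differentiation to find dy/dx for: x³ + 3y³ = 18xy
Differentiate both sides with respect to x, treating y as y(x). By the chain rule, any term containing y contributes a factor of y' = dy/dx when we differentiate it.

Move every term to one side and write the relation as F(x, y) = 0. Term by term,
  d/dx[x^3] = 3x^2
  d/dx[-18xy] = -18x·y' - 18y
  d/dx[3y^3] = 9y^2·y'

The pieces without y' make up ∂F/∂x and the coefficient of y' is ∂F/∂y:
  ∂F/∂x = 3x^2 - 18y,
  ∂F/∂y = -18x + 9y^2.

Since d/dx[F] = ∂F/∂x + (∂F/∂y)·y' = 0, solve for y':
  (∂F/∂y)·y' = -∂F/∂x
  dy/dx = -(∂F/∂x)/(∂F/∂y) = -(3x^2 - 18y)/(-18x + 9y^2) = (x^2 - 6y)/(3(2x - y^2))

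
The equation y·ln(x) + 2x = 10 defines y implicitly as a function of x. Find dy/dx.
Differentiate the relation implicitly: treat y = y(x) and apply the chain rule, so every y-derivative picks up a y' = dy/dx factor.

With everything moved to the left-hand side, differentiate term by term:
  d/dx[2x] = 2
  d/dx[y·ln(x)] = y'·ln(x) + y/x
  d/dx[-10] = 0

Separating the contributions that come from x directly and those that come through y:
  without y':      2 + y/x
  multiplying y':  ln(x)

so (2 + y/x) + (ln(x))·y' = 0, and therefore
  dy/dx = -(2 + y/x)/(ln(x))
        = -((2x + y)/x)/(ln(x)) = (-2x - y)/(x·ln(x))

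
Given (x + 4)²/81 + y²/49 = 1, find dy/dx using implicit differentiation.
Apply d/dx to both sides, remembering that y depends on x. Each occurrence of y therefore brings in a y' = dy/dx via the chain rule.

With F(x, y) equal to the left-hand side minus the right, differentiate F term by term:
  d/dx[y^2/49] = 2y·y'/49
  d/dx[(x + 4)^2/81] = 2x/81 + 8/81
  d/dx[-1] = 0
Adding these up, d/dx[F] = 0 becomes
  (2x/81 + 8/81) + (2y/49)·y' = 0,
so isolating y',
  dy/dx = -(2x/81 + 8/81)/(2y/49)
        = -(2(x + 4)/81)/(2y/49) = 49(-x - 4)/(81y)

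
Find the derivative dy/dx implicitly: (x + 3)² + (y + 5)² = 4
Differentiate both sides with respect to x, treating y as y(x). By the chain rule, any term containing y contributes a factor of y' = dy/dx when we differentiate it.

Move every term to one side and write the relation as F(x, y) = 0. Term by term,
  d/dx[(x + 3)^2] = 2x + 6
  d/dx[(y + 5)^2] = 2·y'(y + 5)
  d/dx[-4] = 0

The pieces without y' make up ∂F/∂x and the coefficient of y' is ∂F/∂y:
  ∂F/∂x = 2x + 6,
  ∂F/∂y = 2y + 10.

Since d/dx[F] = ∂F/∂x + (∂F/∂y)·y' = 0, solve for y':
  (∂F/∂y)·y' = -∂F/∂x
  dy/dx = -(∂F/∂x)/(∂F/∂y) = -(2x + 6)/(2y + 10) = (-x - 3)/(y + 5)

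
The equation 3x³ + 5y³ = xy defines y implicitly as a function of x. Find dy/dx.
Differentiate the relation implicitly: treat y = y(x) and apply the chain rule, so every y-derivative picks up a y' = dy/dx factor.

With everything moved to the left-hand side, differentiate term by term:
  d/dx[3x^3] = 9x^2
  d/dx[-xy] = -x·y' - y
  d/dx[5y^3] = 15y^2·y'

Separating the contributions that come from x directly and those that come through y:
  without y':      9x^2 - y
  multiplying y':  -x + 15y^2

so (9x^2 - y) + (-x + 15y^2)·y' = 0, and therefore
  dy/dx = -(9x^2 - y)/(-x + 15y^2) = (9x^2 - y)/(x - 15y^2)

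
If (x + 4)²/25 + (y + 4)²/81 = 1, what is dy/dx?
Apply d/dx to both sides, remembering that y depends on x. Each occurrence of y therefore brings in a y' = dy/dx via the chain rule.

With F(x, y) equal to the left-hand side minus the right, differentiate F term by term:
  d/dx[(x + 4)^2/25] = 2x/25 + 8/25
  d/dx[(y + 4)^2/81] = 2·y'(y + 4)/81
  d/dx[-1] = 0
Adding these up, d/dx[F] = 0 becomes
  (2x/25 + 8/25) + (2y/81 + 8/81)·y' = 0,
so isolating y',
  dy/dx = -(2x/25 + 8/25)/(2y/81 + 8/81)
        = -(2(x + 4)/25)/(2(y + 4)/81) = 81(-x - 4)/(25(y + 4))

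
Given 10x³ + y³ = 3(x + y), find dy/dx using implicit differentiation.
Differentiate both sides with respect to x, treating y as y(x). By the chain rule, any term containing y contributes a factor of y' = dy/dx when we differentiate it.

Move every term to one side and write the relation as F(x, y) = 0. Term by term,
  d/dx[10x^3] = 30x^2
  d/dx[-3x] = -3
  d/dx[y^3] = 3y^2·y'
  d/dx[-3y] = -3·y'

The pieces without y' make up ∂F/∂x and the coefficient of y' is ∂F/∂y:
  ∂F/∂x = 30x^2 - 3,
  ∂F/∂y = 3y^2 - 3.

Since d/dx[F] = ∂F/∂x + (∂F/∂y)·y' = 0, solve for y':
  (∂F/∂y)·y' = -∂F/∂x
  dy/dx = -(∂F/∂x)/(∂F/∂y) = -(30x^2 - 3)/(3y^2 - 3) = (1 - 10x^2)/(y^2 - 1)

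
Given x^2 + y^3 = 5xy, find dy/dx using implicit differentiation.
Differentiate the relation implicitly: treat y = y(x) and apply the chain rule, so every y-derivative picks up a y' = dy/dx factor.

With everything moved to the left-hand side, differentiate term by term:
  d/dx[x^2] = 2x
  d/dx[-5xy] = -5x·y' - 5y
  d/dx[y^3] = 3y^2·y'

Separating the contributions that come from x directly and those that come through y:
  without y':      2x - 5y
  multiplying y':  -5x + 3y^2

so (2x - 5y) + (-5x + 3y^2)·y' = 0, and therefore
  dy/dx = -(2x - 5y)/(-5x + 3y^2) = (2x - 5y)/(5x - 3y^2)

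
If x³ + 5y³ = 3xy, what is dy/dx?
Differentiate the relation implicitly: treat y = y(x) and apply the chain rule, so every y-derivative picks up a y' = dy/dx factor.

With everything moved to the left-hand side, differentiate term by term:
  d/dx[x^3] = 3x^2
  d/dx[-3xy] = -3x·y' - 3y
  d/dx[5y^3] = 15y^2·y'

Separating the contributions that come from x directly and those that come through y:
  without y':      3x^2 - 3y
  multiplying y':  -3x + 15y^2

so (3x^2 - 3y) + (-3x + 15y^2)·y' = 0, and therefore
  dy/dx = -(3x^2 - 3y)/(-3x + 15y^2) = (x^2 - y)/(x - 5y^2)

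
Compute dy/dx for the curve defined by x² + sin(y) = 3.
Differentiate the relation implicitly: treat y = y(x) and apply the chain rule, so every y-derivative picks up a y' = dy/dx factor.

With everything moved to the left-hand side, differentiate term by term:
  d/dx[x^2] = 2x
  d/dx[sin(y)] = y'·cos(y)
  d/dx[-3] = 0

Separating the contributions that come from x directly and those that come through y:
  without y':      2x
  multiplying y':  cos(y)

so (2x) + (cos(y))·y' = 0, and therefore
  dy/dx = -(2x)/(cos(y)) = -2x/cos(y)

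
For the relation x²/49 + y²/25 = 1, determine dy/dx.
Differentiate the relation implicitly: treat y = y(x) and apply the chain rule, so every y-derivative picks up a y' = dy/dx factor.

With everything moved to the left-hand side, differentiate term by term:
  d/dx[x^2/49] = 2x/49
  d/dx[y^2/25] = 2y·y'/25
  d/dx[-1] = 0

Separating the contributions that come from x directly and those that come through y:
  without y':      2x/49
  multiplying y':  2y/25

so (2x/49) + (2y/25)·y' = 0, and therefore
  dy/dx = -(2x/49)/(2y/25) = -25x/(49y)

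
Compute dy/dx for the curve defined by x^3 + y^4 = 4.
Take d/dx of both sides. Since y is implicitly a function of x, the chain rule attaches a y' = dy/dx factor whenever we differentiate through y.

Set F(x, y) = (left side) − (right side), so the curve is F = 0. Differentiating each term of F:
  d/dx[x^3] = 3x^2
  d/dx[y^4] = 4y^3·y'
  d/dx[-4] = 0

Collecting, the y'-free part is the partial derivative in x and the y' coefficient is the partial derivative in y:
  ∂F/∂x = 3x^2
  ∂F/∂y = 4y^3

so d/dx[F(x, y(x))] = ∂F/∂x + (∂F/∂y)·y' = 0. Rearranging,
  dy/dx = -(∂F/∂x)/(∂F/∂y) = -(3x^2)/(4y^3) = -3x^2/(4y^3)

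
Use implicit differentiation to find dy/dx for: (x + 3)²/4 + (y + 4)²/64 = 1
Differentiate both sides with respect to x, treating y as y(x). By the chain rule, any term containing y contributes a factor of y' = dy/dx when we differentiate it.

Move every term to one side and write the relation as F(x, y) = 0. Term by term,
  d/dx[(x + 3)^2/4] = x/2 + 3/2
  d/dx[(y + 4)^2/64] = y'(y + 4)/32
  d/dx[-1] = 0

The pieces without y' make up ∂F/∂x and the coefficient of y' is ∂F/∂y:
  ∂F/∂x = x/2 + 3/2,
  ∂F/∂y = y/32 + 1/8.

Since d/dx[F] = ∂F/∂x + (∂F/∂y)·y' = 0, solve for y':
  (∂F/∂y)·y' = -∂F/∂x
  dy/dx = -(∂F/∂x)/(∂F/∂y) = -(x/2 + 3/2)/(y/32 + 1/8)
        = -((x + 3)/2)/((y + 4)/32) = 16(-x - 3)/(y + 4)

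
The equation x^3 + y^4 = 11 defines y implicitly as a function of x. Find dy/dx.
Take d/dx of both sides. Since y is implicitly a function of x, the chain rule attaches a y' = dy/dx factor whenever we differentiate through y.

Set F(x, y) = (left side) − (right side), so the curve is F = 0. Differentiating each term of F:
  d/dx[x^3] = 3x^2
  d/dx[y^4] = 4y^3·y'
  d/dx[-11] = 0

Collecting, the y'-free part is the partial derivative in x and the y' coefficient is the partial derivative in y:
  ∂F/∂x = 3x^2
  ∂F/∂y = 4y^3

so d/dx[F(x, y(x))] = ∂F/∂x + (∂F/∂y)·y' = 0. Rearranging,
  dy/dx = -(∂F/∂x)/(∂F/∂y) = -(3x^2)/(4y^3) = -3x^2/(4y^3)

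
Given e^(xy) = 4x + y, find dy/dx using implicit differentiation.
Apply d/dx to both sides, remembering that y depends on x. Each occurrence of y therefore brings in a y' = dy/dx via the chain rule.

With F(x, y) equal to the left-hand side minus the right, differentiate F term by term:
  d/dx[-4x] = -4
  d/dx[-y] = -y'
  d/dx[e^(xy)] = (x·y' + y)·e^(xy)
Adding these up, d/dx[F] = 0 becomes
  (y·e^(xy) - 4) + (x·e^(xy) - 1)·y' = 0,
so isolating y',
  dy/dx = -(y·e^(xy) - 4)/(x·e^(xy) - 1) = (-y·e^(xy) + 4)/(x·e^(xy) - 1)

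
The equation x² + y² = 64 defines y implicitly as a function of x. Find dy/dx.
Apply d/dx to both sides, remembering that y depends on x. Each occurrence of y therefore brings in a y' = dy/dx via the chain rule.

With F(x, y) equal to the left-hand side minus the right, differentiate F term by term:
  d/dx[x^2] = 2x
  d/dx[y^2] = 2y·y'
  d/dx[-64] = 0
Adding these up, d/dx[F] = 0 becomes
  (2x) + (2y)·y' = 0,
so isolating y',
  dy/dx = -(2x)/(2y) = -x/y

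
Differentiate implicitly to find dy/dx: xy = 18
Differentiate the relation implicitly: treat y = y(x) and apply the chain rule, so every y-derivative picks up a y' = dy/dx factor.

With everything moved to the left-hand side, differentiate term by term:
  d/dx[xy] = x·y' + y
  d/dx[-18] = 0

Separating the contributions that come from x directly and those that come through y:
  without y':      y
  multiplying y':  x

so (y) + (x)·y' = 0, and therefore
  dy/dx = -(y)/(x) = -y/x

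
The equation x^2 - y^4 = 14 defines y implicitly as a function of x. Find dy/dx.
Differentiate both sides with respect to x, treating y as y(x). By the chain rule, any term containing y contributes a factor of y' = dy/dx when we differentiate it.

Move every term to one side and write the relation as F(x, y) = 0. Term by term,
  d/dx[x^2] = 2x
  d/dx[-y^4] = -4y^3·y'
  d/dx[-14] = 0

The pieces without y' make up ∂F/∂x and the coefficient of y' is ∂F/∂y:
  ∂F/∂x = 2x,
  ∂F/∂y = -4y^3.

Since d/dx[F] = ∂F/∂x + (∂F/∂y)·y' = 0, solve for y':
  (∂F/∂y)·y' = -∂F/∂x
  dy/dx = -(∂F/∂x)/(∂F/∂y) = -(2x)/(-4y^3) = x/(2y^3)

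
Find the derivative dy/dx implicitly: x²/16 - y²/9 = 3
Apply d/dx to both sides, remembering that y depends on x. Each occurrence of y therefore brings in a y' = dy/dx via the chain rule.

With F(x, y) equal to the left-hand side minus the right, differentiate F term by term:
  d/dx[x^2/16] = x/8
  d/dx[-y^2/9] = -2y·y'/9
  d/dx[-3] = 0
Adding these up, d/dx[F] = 0 becomes
  (x/8) + (-2y/9)·y' = 0,
so isolating y',
  dy/dx = -(x/8)/(-2y/9) = 9x/(16y)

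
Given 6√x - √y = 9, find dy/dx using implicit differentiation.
Take d/dx of both sides. Since y is implicitly a function of x, the chain rule attaches a y' = dy/dx factor whenever we differentiate through y.

Set F(x, y) = (left side) − (right side), so the curve is F = 0. Differentiating each term of F:
  d/dx[6√(x)] = 3/√(x)
  d/dx[-√(y)] = -y'/(2√(y))
  d/dx[-9] = 0

Collecting, the y'-free part is the partial derivative in x and the y' coefficient is the partial derivative in y:
  ∂F/∂x = 3/√(x)
  ∂F/∂y = -1/(2√(y))

so d/dx[F(x, y(x))] = ∂F/∂x + (∂F/∂y)·y' = 0. Rearranging,
  dy/dx = -(∂F/∂x)/(∂F/∂y) = -(3/√(x))/(-1/(2√(y))) = 6√(y)/√(x)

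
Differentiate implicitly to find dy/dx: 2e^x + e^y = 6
Differentiate both sides with respect to x, treating y as y(x). By the chain rule, any term containing y contributes a factor of y' = dy/dx when we differentiate it.

Move every term to one side and write the relation as F(x, y) = 0. Term by term,
  d/dx[2e^(x)] = 2e^(x)
  d/dx[e^(y)] = y'·e^(y)
  d/dx[-6] = 0

The pieces without y' make up ∂F/∂x and the coefficient of y' is ∂F/∂y:
  ∂F/∂x = 2e^(x),
  ∂F/∂y = e^(y).

Since d/dx[F] = ∂F/∂x + (∂F/∂y)·y' = 0, solve for y':
  (∂F/∂y)·y' = -∂F/∂x
  dy/dx = -(∂F/∂x)/(∂F/∂y) = -(2e^(x))/(e^(y)) = -2e^(x - y)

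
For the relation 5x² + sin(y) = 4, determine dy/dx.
Apply d/dx to both sides, remembering that y depends on x. Each occurrence of y therefore brings in a y' = dy/dx via the chain rule.

With F(x, y) equal to the left-hand side minus the right, differentiate F term by term:
  d/dx[5x^2] = 10x
  d/dx[sin(y)] = y'·cos(y)
  d/dx[-4] = 0
Adding these up, d/dx[F] = 0 becomes
  (10x) + (cos(y))·y' = 0,
so isolating y',
  dy/dx = -(10x)/(cos(y)) = -10x/cos(y)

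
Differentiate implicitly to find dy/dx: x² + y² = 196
Take d/dx of both sides. Since y is implicitly a function of x, the chain rule attaches a y' = dy/dx factor whenever we differentiate through y.

Set F(x, y) = (left side) − (right side), so the curve is F = 0. Differentiating each term of F:
  d/dx[x^2] = 2x
  d/dx[y^2] = 2y·y'
  d/dx[-196] = 0

Collecting, the y'-free part is the partial derivative in x and the y' coefficient is the partial derivative in y:
  ∂F/∂x = 2x
  ∂F/∂y = 2y

so d/dx[F(x, y(x))] = ∂F/∂x + (∂F/∂y)·y' = 0. Rearranging,
  dy/dx = -(∂F/∂x)/(∂F/∂y) = -(2x)/(2y) = -x/y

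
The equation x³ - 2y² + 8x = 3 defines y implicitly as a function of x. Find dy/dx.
Apply d/dx to both sides, remembering that y depends on x. Each occurrence of y therefore brings in a y' = dy/dx via the chain rule.

With F(x, y) equal to the left-hand side minus the right, differentiate F term by term:
  d/dx[x^3] = 3x^2
  d/dx[8x] = 8
  d/dx[-2y^2] = -4y·y'
  d/dx[-3] = 0
Adding these up, d/dx[F] = 0 becomes
  (3x^2 + 8) + (-4y)·y' = 0,
so isolating y',
  dy/dx = -(3x^2 + 8)/(-4y) = (3x^2 + 8)/(4y)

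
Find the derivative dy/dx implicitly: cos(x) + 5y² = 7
Apply d/dx to both sides, remembering that y depends on x. Each occurrence of y therefore brings in a y' = dy/dx via the chain rule.

With F(x, y) equal to the left-hand side minus the right, differentiate F term by term:
  d/dx[5y^2] = 10y·y'
  d/dx[cos(x)] = -sin(x)
  d/dx[-7] = 0
Adding these up, d/dx[F] = 0 becomes
  (-sin(x)) + (10y)·y' = 0,
so isolating y',
  dy/dx = -(-sin(x))/(10y) = sin(x)/(10y)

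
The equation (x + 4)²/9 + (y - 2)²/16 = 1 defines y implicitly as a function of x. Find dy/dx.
Differentiate the relation implicitly: treat y = y(x) and apply the chain rule, so every y-derivative picks up a y' = dy/dx factor.

With everything moved to the left-hand side, differentiate term by term:
  d/dx[(x + 4)^2/9] = 2x/9 + 8/9
  d/dx[(y - 2)^2/16] = y'(y - 2)/8
  d/dx[-1] = 0

Separating the contributions that come from x directly and those that come through y:
  without y':      2x/9 + 8/9
  multiplying y':  y/8 - 1/4

so (2x/9 + 8/9) + (y/8 - 1/4)·y' = 0, and therefore
  dy/dx = -(2x/9 + 8/9)/(y/8 - 1/4)
        = -(2(x + 4)/9)/((y - 2)/8) = 16(-x - 4)/(9(y - 2))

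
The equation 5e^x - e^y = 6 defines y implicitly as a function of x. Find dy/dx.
Apply d/dx to both sides, remembering that y depends on x. Each occurrence of y therefore brings in a y' = dy/dx via the chain rule.

With F(x, y) equal to the left-hand side minus the right, differentiate F term by term:
  d/dx[5e^(x)] = 5e^(x)
  d/dx[-e^(y)] = -y'·e^(y)
  d/dx[-6] = 0
Adding these up, d/dx[F] = 0 becomes
  (5e^(x)) + (-e^(y))·y' = 0,
so isolating y',
  dy/dx = -(5e^(x))/(-e^(y)) = 5e^(x - y)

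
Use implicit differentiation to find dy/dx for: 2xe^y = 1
Take d/dx of both sides. Since y is implicitly a function of x, the chain rule attaches a y' = dy/dx factor whenever we differentiate through y.

Set F(x, y) = (left side) − (right side), so the curve is F = 0. Differentiating each term of F:
  d/dx[2x·e^(y)] = 2x·y'·e^(y) + 2e^(y)
  d/dx[-1] = 0

Collecting, the y'-free part is the partial derivative in x and the y' coefficient is the partial derivative in y:
  ∂F/∂x = 2e^(y)
  ∂F/∂y = 2x·e^(y)

so d/dx[F(x, y(x))] = ∂F/∂x + (∂F/∂y)·y' = 0. Rearranging,
  dy/dx = -(∂F/∂x)/(∂F/∂y) = -(2e^(y))/(2x·e^(y)) = -1/x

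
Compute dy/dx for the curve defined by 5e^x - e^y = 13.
Differentiate the relation implicitly: treat y = y(x) and apply the chain rule, so every y-derivative picks up a y' = dy/dx factor.

With everything moved to the left-hand side, differentiate term by term:
  d/dx[5e^(x)] = 5e^(x)
  d/dx[-e^(y)] = -y'·e^(y)
  d/dx[-13] = 0

Separating the contributions that come from x directly and those that come through y:
  without y':      5e^(x)
  multiplying y':  -e^(y)

so (5e^(x)) + (-e^(y))·y' = 0, and therefore
  dy/dx = -(5e^(x))/(-e^(y)) = 5e^(x - y)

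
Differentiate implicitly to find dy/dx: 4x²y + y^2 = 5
Take d/dx of both sides. Since y is implicitly a function of x, the chain rule attaches a y' = dy/dx factor whenever we differentiate through y.

Set F(x, y) = (left side) − (right side), so the curve is F = 0. Differentiating each term of F:
  d/dx[4x^2y] = 4x^2·y' + 8xy
  d/dx[y^2] = 2y·y'
  d/dx[-5] = 0

Collecting, the y'-free part is the partial derivative in x and the y' coefficient is the partial derivative in y:
  ∂F/∂x = 8xy
  ∂F/∂y = 4x^2 + 2y

so d/dx[F(x, y(x))] = ∂F/∂x + (∂F/∂y)·y' = 0. Rearranging,
  dy/dx = -(∂F/∂x)/(∂F/∂y) = -(8xy)/(4x^2 + 2y) = -4xy/(2x^2 + y)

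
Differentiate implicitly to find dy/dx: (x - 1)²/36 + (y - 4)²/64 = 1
Differentiate both sides with respect to x, treating y as y(x). By the chain rule, any term containing y contributes a factor of y' = dy/dx when we differentiate it.

Move every term to one side and write the relation as F(x, y) = 0. Term by term,
  d/dx[(x - 1)^2/36] = x/18 - 1/18
  d/dx[(y - 4)^2/64] = y'(y - 4)/32
  d/dx[-1] = 0

The pieces without y' make up ∂F/∂x and the coefficient of y' is ∂F/∂y:
  ∂F/∂x = x/18 - 1/18,
  ∂F/∂y = y/32 - 1/8.

Since d/dx[F] = ∂F/∂x + (∂F/∂y)·y' = 0, solve for y':
  (∂F/∂y)·y' = -∂F/∂x
  dy/dx = -(∂F/∂x)/(∂F/∂y) = -(x/18 - 1/18)/(y/32 - 1/8)
        = -((x - 1)/18)/((y - 4)/32) = 16(1 - x)/(9(y - 4))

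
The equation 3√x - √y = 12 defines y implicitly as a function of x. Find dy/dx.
Differentiate the relation implicitly: treat y = y(x) and apply the chain rule, so every y-derivative picks up a y' = dy/dx factor.

With everything moved to the left-hand side, differentiate term by term:
  d/dx[3√(x)] = 3/(2√(x))
  d/dx[-√(y)] = -y'/(2√(y))
  d/dx[-12] = 0

Separating the contributions that come from x directly and those that come through y:
  without y':      3/(2√(x))
  multiplying y':  -1/(2√(y))

so (3/(2√(x))) + (-1/(2√(y)))·y' = 0, and therefore
  dy/dx = -(3/(2√(x)))/(-1/(2√(y))) = 3√(y)/√(x)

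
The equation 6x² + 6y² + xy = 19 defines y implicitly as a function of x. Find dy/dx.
Apply d/dx to both sides, remembering that y depends on x. Each occurrence of y therefore brings in a y' = dy/dx via the chain rule.

With F(x, y) equal to the left-hand side minus the right, differentiate F term by term:
  d/dx[6x^2] = 12x
  d/dx[xy] = x·y' + y
  d/dx[6y^2] = 12y·y'
  d/dx[-19] = 0
Adding these up, d/dx[F] = 0 becomes
  (12x + y) + (x + 12y)·y' = 0,
so isolating y',
  dy/dx = -(12x + y)/(x + 12y) = (-12x - y)/(x + 12y)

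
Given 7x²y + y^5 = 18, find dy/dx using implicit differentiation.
Differentiate both sides with respect to x, treating y as y(x). By the chain rule, any term containing y contributes a factor of y' = dy/dx when we differentiate it.

Move every term to one side and write the relation as F(x, y) = 0. Term by term,
  d/dx[7x^2y] = 7x^2·y' + 14xy
  d/dx[y^5] = 5y^4·y'
  d/dx[-18] = 0

The pieces without y' make up ∂F/∂x and the coefficient of y' is ∂F/∂y:
  ∂F/∂x = 14xy,
  ∂F/∂y = 7x^2 + 5y^4.

Since d/dx[F] = ∂F/∂x + (∂F/∂y)·y' = 0, solve for y':
  (∂F/∂y)·y' = -∂F/∂x
  dy/dx = -(∂F/∂x)/(∂F/∂y) = -(14xy)/(7x^2 + 5y^4) = -14xy/(7x^2 + 5y^4)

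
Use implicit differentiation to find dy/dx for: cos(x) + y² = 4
Apply d/dx to both sides, remembering that y depends on x. Each occurrence of y therefore brings in a y' = dy/dx via the chain rule.

With F(x, y) equal to the left-hand side minus the right, differentiate F term by term:
  d/dx[y^2] = 2y·y'
  d/dx[cos(x)] = -sin(x)
  d/dx[-4] = 0
Adding these up, d/dx[F] = 0 becomes
  (-sin(x)) + (2y)·y' = 0,
so isolating y',
  dy/dx = -(-sin(x))/(2y) = sin(x)/(2y)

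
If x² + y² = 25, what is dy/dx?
Apply d/dx to both sides, remembering that y depends on x. Each occurrence of y therefore brings in a y' = dy/dx via the chain rule.

With F(x, y) equal to the left-hand side minus the right, differentiate F term by term:
  d/dx[x^2] = 2x
  d/dx[y^2] = 2y·y'
  d/dx[-25] = 0
Adding these up, d/dx[F] = 0 becomes
  (2x) + (2y)·y' = 0,
so isolating y',
  dy/dx = -(2x)/(2y) = -x/y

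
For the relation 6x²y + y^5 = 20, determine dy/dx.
Apply d/dx to both sides, remembering that y depends on x. Each occurrence of y therefore brings in a y' = dy/dx via the chain rule.

With F(x, y) equal to the left-hand side minus the right, differentiate F term by term:
  d/dx[6x^2y] = 6x^2·y' + 12xy
  d/dx[y^5] = 5y^4·y'
  d/dx[-20] = 0
Adding these up, d/dx[F] = 0 becomes
  (12xy) + (6x^2 + 5y^4)·y' = 0,
so isolating y',
  dy/dx = -(12xy)/(6x^2 + 5y^4) = -12xy/(6x^2 + 5y^4)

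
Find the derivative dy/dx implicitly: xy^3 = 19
Differentiate the relation implicitly: treat y = y(x) and apply the chain rule, so every y-derivative picks up a y' = dy/dx factor.

With everything moved to the left-hand side, differentiate term by term:
  d/dx[xy^3] = 3xy^2·y' + y^3
  d/dx[-19] = 0

Separating the contributions that come from x directly and those that come through y:
  without y':      y^3
  multiplying y':  3xy^2

so (y^3) + (3xy^2)·y' = 0, and therefore
  dy/dx = -(y^3)/(3xy^2) = -y/(3x)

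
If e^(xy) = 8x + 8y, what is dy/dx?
Apply d/dx to both sides, remembering that y depends on x. Each occurrence of y therefore brings in a y' = dy/dx via the chain rule.

With F(x, y) equal to the left-hand side minus the right, differentiate F term by term:
  d/dx[-8x] = -8
  d/dx[-8y] = -8·y'
  d/dx[e^(xy)] = (x·y' + y)·e^(xy)
Adding these up, d/dx[F] = 0 becomes
  (y·e^(xy) - 8) + (x·e^(xy) - 8)·y' = 0,
so isolating y',
  dy/dx = -(y·e^(xy) - 8)/(x·e^(xy) - 8) = (-y·e^(xy) + 8)/(x·e^(xy) - 8)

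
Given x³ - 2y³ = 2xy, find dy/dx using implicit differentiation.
Differentiate the relation implicitly: treat y = y(x) and apply the chain rule, so every y-derivative picks up a y' = dy/dx factor.

With everything moved to the left-hand side, differentiate term by term:
  d/dx[x^3] = 3x^2
  d/dx[-2xy] = -2x·y' - 2y
  d/dx[-2y^3] = -6y^2·y'

Separating the contributions that come from x directly and those that come through y:
  without y':      3x^2 - 2y
  multiplying y':  -2x - 6y^2

so (3x^2 - 2y) + (-2x - 6y^2)·y' = 0, and therefore
  dy/dx = -(3x^2 - 2y)/(-2x - 6y^2) = (3x^2/2 - y)/(x + 3y^2)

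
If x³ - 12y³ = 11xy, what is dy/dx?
Differentiate the relation implicitly: treat y = y(x) and apply the chain rule, so every y-derivative picks up a y' = dy/dx factor.

With everything moved to the left-hand side, differentiate term by term:
  d/dx[x^3] = 3x^2
  d/dx[-11xy] = -11x·y' - 11y
  d/dx[-12y^3] = -36y^2·y'

Separating the contributions that come from x directly and those that come through y:
  without y':      3x^2 - 11y
  multiplying y':  -11x - 36y^2

so (3x^2 - 11y) + (-11x - 36y^2)·y' = 0, and therefore
  dy/dx = -(3x^2 - 11y)/(-11x - 36y^2) = (3x^2 - 11y)/(11x + 36y^2)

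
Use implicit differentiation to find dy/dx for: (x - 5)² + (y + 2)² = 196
Apply d/dx to both sides, remembering that y depends on x. Each occurrence of y therefore brings in a y' = dy/dx via the chain rule.

With F(x, y) equal to the left-hand side minus the right, differentiate F term by term:
  d/dx[(x - 5)^2] = 2x - 10
  d/dx[(y + 2)^2] = 2·y'(y + 2)
  d/dx[-196] = 0
Adding these up, d/dx[F] = 0 becomes
  (2x - 10) + (2y + 4)·y' = 0,
so isolating y',
  dy/dx = -(2x - 10)/(2y + 4) = (5 - x)/(y + 2)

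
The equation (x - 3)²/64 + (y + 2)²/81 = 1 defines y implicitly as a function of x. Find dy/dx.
Differentiate both sides with respect to x, treating y as y(x). By the chain rule, any term containing y contributes a factor of y' = dy/dx when we differentiate it.

Move every term to one side and write the relation as F(x, y) = 0. Term by term,
  d/dx[(x - 3)^2/64] = x/32 - 3/32
  d/dx[(y + 2)^2/81] = 2·y'(y + 2)/81
  d/dx[-1] = 0

The pieces without y' make up ∂F/∂x and the coefficient of y' is ∂F/∂y:
  ∂F/∂x = x/32 - 3/32,
  ∂F/∂y = 2y/81 + 4/81.

Since d/dx[F] = ∂F/∂x + (∂F/∂y)·y' = 0, solve for y':
  (∂F/∂y)·y' = -∂F/∂x
  dy/dx = -(∂F/∂x)/(∂F/∂y) = -(x/32 - 3/32)/(2y/81 + 4/81)
        = -((x - 3)/32)/(2(y + 2)/81) = 81(3 - x)/(64(y + 2))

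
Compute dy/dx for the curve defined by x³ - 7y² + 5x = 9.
Apply d/dx to both sides, remembering that y depends on x. Each occurrence of y therefore brings in a y' = dy/dx via the chain rule.

With F(x, y) equal to the left-hand side minus the right, differentiate F term by term:
  d/dx[x^3] = 3x^2
  d/dx[5x] = 5
  d/dx[-7y^2] = -14y·y'
  d/dx[-9] = 0
Adding these up, d/dx[F] = 0 becomes
  (3x^2 + 5) + (-14y)·y' = 0,
so isolating y',
  dy/dx = -(3x^2 + 5)/(-14y) = (3x^2 + 5)/(14y)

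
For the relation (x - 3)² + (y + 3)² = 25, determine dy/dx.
Take d/dx of both sides. Since y is implicitly a function of x, the chain rule attaches a y' = dy/dx factor whenever we differentiate through y.

Set F(x, y) = (left side) − (right side), so the curve is F = 0. Differentiating each term of F:
  d/dx[(x - 3)^2] = 2x - 6
  d/dx[(y + 3)^2] = 2·y'(y + 3)
  d/dx[-25] = 0

Collecting, the y'-free part is the partial derivative in x and the y' coefficient is the partial derivative in y:
  ∂F/∂x = 2x - 6
  ∂F/∂y = 2y + 6

so d/dx[F(x, y(x))] = ∂F/∂x + (∂F/∂y)·y' = 0. Rearranging,
  dy/dx = -(∂F/∂x)/(∂F/∂y) = -(2x - 6)/(2y + 6) = (3 - x)/(y + 3)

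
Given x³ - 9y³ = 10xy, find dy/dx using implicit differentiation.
Apply d/dx to both sides, remembering that y depends on x. Each occurrence of y therefore brings in a y' = dy/dx via the chain rule.

With F(x, y) equal to the left-hand side minus the right, differentiate F term by term:
  d/dx[x^3] = 3x^2
  d/dx[-10xy] = -10x·y' - 10y
  d/dx[-9y^3] = -27y^2·y'
Adding these up, d/dx[F] = 0 becomes
  (3x^2 - 10y) + (-10x - 27y^2)·y' = 0,
so isolating y',
  dy/dx = -(3x^2 - 10y)/(-10x - 27y^2) = (3x^2 - 10y)/(10x + 27y^2)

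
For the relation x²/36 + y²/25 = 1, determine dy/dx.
Apply d/dx to both sides, remembering that y depends on x. Each occurrence of y therefore brings in a y' = dy/dx via the chain rule.

With F(x, y) equal to the left-hand side minus the right, differentiate F term by term:
  d/dx[x^2/36] = x/18
  d/dx[y^2/25] = 2y·y'/25
  d/dx[-1] = 0
Adding these up, d/dx[F] = 0 becomes
  (x/18) + (2y/25)·y' = 0,
so isolating y',
  dy/dx = -(x/18)/(2y/25) = -25x/(36y)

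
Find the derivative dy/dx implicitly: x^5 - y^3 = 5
Take d/dx of both sides. Since y is implicitly a function of x, the chain rule attaches a y' = dy/dx factor whenever we differentiate through y.

Set F(x, y) = (left side) − (right side), so the curve is F = 0. Differentiating each term of F:
  d/dx[x^5] = 5x^4
  d/dx[-y^3] = -3y^2·y'
  d/dx[-5] = 0

Collecting, the y'-free part is the partial derivative in x and the y' coefficient is the partial derivative in y:
  ∂F/∂x = 5x^4
  ∂F/∂y = -3y^2

so d/dx[F(x, y(x))] = ∂F/∂x + (∂F/∂y)·y' = 0. Rearranging,
  dy/dx = -(∂F/∂x)/(∂F/∂y) = -(5x^4)/(-3y^2) = 5x^4/(3y^2)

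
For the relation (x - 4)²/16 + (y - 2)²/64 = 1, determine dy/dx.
Differentiate both sides with respect to x, treating y as y(x). By the chain rule, any term containing y contributes a factor of y' = dy/dx when we differentiate it.

Move every term to one side and write the relation as F(x, y) = 0. Term by term,
  d/dx[(x - 4)^2/16] = x/8 - 1/2
  d/dx[(y - 2)^2/64] = y'(y - 2)/32
  d/dx[-1] = 0

The pieces without y' make up ∂F/∂x and the coefficient of y' is ∂F/∂y:
  ∂F/∂x = x/8 - 1/2,
  ∂F/∂y = y/32 - 1/16.

Since d/dx[F] = ∂F/∂x + (∂F/∂y)·y' = 0, solve for y':
  (∂F/∂y)·y' = -∂F/∂x
  dy/dx = -(∂F/∂x)/(∂F/∂y) = -(x/8 - 1/2)/(y/32 - 1/16)
        = -((x - 4)/8)/((y - 2)/32) = 4(4 - x)/(y - 2)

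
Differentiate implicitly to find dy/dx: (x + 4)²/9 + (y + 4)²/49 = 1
Apply d/dx to both sides, remembering that y depends on x. Each occurrence of y therefore brings in a y' = dy/dx via the chain rule.

With F(x, y) equal to the left-hand side minus the right, differentiate F term by term:
  d/dx[(x + 4)^2/9] = 2x/9 + 8/9
  d/dx[(y + 4)^2/49] = 2·y'(y + 4)/49
  d/dx[-1] = 0
Adding these up, d/dx[F] = 0 becomes
  (2x/9 + 8/9) + (2y/49 + 8/49)·y' = 0,
so isolating y',
  dy/dx = -(2x/9 + 8/9)/(2y/49 + 8/49)
        = -(2(x + 4)/9)/(2(y + 4)/49) = 49(-x - 4)/(9(y + 4))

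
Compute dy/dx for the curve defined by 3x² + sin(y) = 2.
Apply d/dx to both sides, remembering that y depends on x. Each occurrence of y therefore brings in a y' = dy/dx via the chain rule.

With F(x, y) equal to the left-hand side minus the right, differentiate F term by term:
  d/dx[3x^2] = 6x
  d/dx[sin(y)] = y'·cos(y)
  d/dx[-2] = 0
Adding these up, d/dx[F] = 0 becomes
  (6x) + (cos(y))·y' = 0,
so isolating y',
  dy/dx = -(6x)/(cos(y)) = -6x/cos(y)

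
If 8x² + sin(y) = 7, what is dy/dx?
Differentiate both sides with respect to x, treating y as y(x). By the chain rule, any term containing y contributes a factor of y' = dy/dx when we differentiate it.

Move every term to one side and write the relation as F(x, y) = 0. Term by term,
  d/dx[8x^2] = 16x
  d/dx[sin(y)] = y'·cos(y)
  d/dx[-7] = 0

The pieces without y' make up ∂F/∂x and the coefficient of y' is ∂F/∂y:
  ∂F/∂x = 16x,
  ∂F/∂y = cos(y).

Since d/dx[F] = ∂F/∂x + (∂F/∂y)·y' = 0, solve for y':
  (∂F/∂y)·y' = -∂F/∂x
  dy/dx = -(∂F/∂x)/(∂F/∂y) = -(16x)/(cos(y)) = -16x/cos(y)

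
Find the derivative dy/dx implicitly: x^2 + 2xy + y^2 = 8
Differentiate both sides with respect to x, treating y as y(x). By the chain rule, any term containing y contributes a factor of y' = dy/dx when we differentiate it.

Move every term to one side and write the relation as F(x, y) = 0. Term by term,
  d/dx[x^2] = 2x
  d/dx[2xy] = 2x·y' + 2y
  d/dx[y^2] = 2y·y'
  d/dx[-8] = 0

The pieces without y' make up ∂F/∂x and the coefficient of y' is ∂F/∂y:
  ∂F/∂x = 2x + 2y,
  ∂F/∂y = 2x + 2y.

Since d/dx[F] = ∂F/∂x + (∂F/∂y)·y' = 0, solve for y':
  (∂F/∂y)·y' = -∂F/∂x
  dy/dx = -(∂F/∂x)/(∂F/∂y) = -(2x + 2y)/(2x + 2y) = -1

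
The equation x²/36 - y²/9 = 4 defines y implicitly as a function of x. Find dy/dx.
Apply d/dx to both sides, remembering that y depends on x. Each occurrence of y therefore brings in a y' = dy/dx via the chain rule.

With F(x, y) equal to the left-hand side minus the right, differentiate F term by term:
  d/dx[x^2/36] = x/18
  d/dx[-y^2/9] = -2y·y'/9
  d/dx[-4] = 0
Adding these up, d/dx[F] = 0 becomes
  (x/18) + (-2y/9)·y' = 0,
so isolating y',
  dy/dx = -(x/18)/(-2y/9) = x/(4y)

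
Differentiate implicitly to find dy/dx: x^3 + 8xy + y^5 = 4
Apply d/dx to both sides, remembering that y depends on x. Each occurrence of y therefore brings in a y' = dy/dx via the chain rule.

With F(x, y) equal to the left-hand side minus the right, differentiate F term by term:
  d/dx[x^3] = 3x^2
  d/dx[8xy] = 8x·y' + 8y
  d/dx[y^5] = 5y^4·y'
  d/dx[-4] = 0
Adding these up, d/dx[F] = 0 becomes
  (3x^2 + 8y) + (8x + 5y^4)·y' = 0,
so isolating y',
  dy/dx = -(3x^2 + 8y)/(8x + 5y^4) = (-3x^2 - 8y)/(8x + 5y^4)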